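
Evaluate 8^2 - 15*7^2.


x^2 - d*y^2
= 8^2 - 15*7^2
= 64 - 735
= -671

-671


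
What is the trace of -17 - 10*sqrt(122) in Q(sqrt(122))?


Tr(a + b*sqrt(d)) = (a + b*sqrt(d)) + (a - b*sqrt(d)) = 2a
= 2 * (-17)
= -34

-34


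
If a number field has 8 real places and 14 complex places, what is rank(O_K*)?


By Dirichlet's unit theorem:
rank = r1 + r2 - 1
= 8 + 14 - 1
= 21

21


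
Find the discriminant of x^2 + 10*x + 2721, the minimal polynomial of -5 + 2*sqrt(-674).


The element -5 + 2*sqrt(-674) has minimal polynomial:
x^2 + 10*x + 2721
Discriminant = (10)^2 - 4*(2721)
= 100 - 10884
= -10784

-10784


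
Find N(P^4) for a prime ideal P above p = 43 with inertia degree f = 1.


N(P^a) = p^(a*f)
= 43^(4*1)
= 43^4
= 3418801

3418801


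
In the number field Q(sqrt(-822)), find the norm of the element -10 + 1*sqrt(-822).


N(a + b*sqrt(d)) = a^2 - d*b^2
= (-10)^2 - (-822)*(1)^2
= 100 + 822
= 922

922


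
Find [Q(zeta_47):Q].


The degree equals Euler's totient phi(47).
47 = 47
phi(47) = 46

46


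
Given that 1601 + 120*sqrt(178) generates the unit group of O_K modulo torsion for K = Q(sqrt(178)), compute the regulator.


epsilon = 1601 + 120*sqrt(178)
= 3201.9997
R = ln(3201.9997)
= 8.0715

8.0715


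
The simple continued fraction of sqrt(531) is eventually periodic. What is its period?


Run the CF algorithm for sqrt(531).
a_0 = floor(sqrt(531)) = 23; set m_0=0, q_0=1.
Recurrence: m' = q*a - m,  q' = (d - m'^2)/q,  a' = floor((a_0 + m')/q').
  step 1: m=23, q=2, a=23
  step 2: m=23, q=1, a=46
a_2 = 2*a_0 = 46, so the period closes here.
sqrt(531) = [23; 23, 46]
Period length = 2

2


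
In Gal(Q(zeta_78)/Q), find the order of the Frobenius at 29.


The Frobenius at p in Gal(Q(zeta_n)/Q) = (Z/nZ)* is the class of p, so its order is ord_78(29), the smallest k >= 1 with 29^k = 1 mod 78.
n = 78 = 2 * 3 * 13, phi(78) = 24; the order divides phi(n).
Divisors of 24: 1, 2, 3, 4, 6, 8, 12, 24
Repeated squaring mod 78: 29^1 = 29, 29^2 = 61, 29^4 = 55, 29^8 = 61, 29^16 = 55
Test divisors in increasing order:
  k=1: 29^1 = 29 mod 78
  k=2: 29^2 = 61 mod 78
  k=3: 29^3 = 61 * 29 = 53 mod 78
  k=4: 29^4 = 55 mod 78
  k=6: 29^6 = 55 * 61 = 1 mod 78  <- first divisor giving 1
Order = 6

6


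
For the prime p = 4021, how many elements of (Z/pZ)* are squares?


For prime p, the number of non-zero quadratic residues is (p-1)/2.
= (4021-1)/2
= 2010

2010


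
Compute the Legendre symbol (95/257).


p = 257 is prime, so compute (95/257) with the reciprocity algorithm (Jacobi-symbol steps: pull out 2s via (2/n), flip via reciprocity, reduce):
  reciprocity: (95/257) -> +(257/95)
  reduce: (67/95)
  reciprocity: (67/95) -> -(95/67)
  reduce: (28/67)
  pull out 2: (2/67) = -1  (since 67 mod 8 = 3)
  pull out 2: (2/67) = -1  (since 67 mod 8 = 3)
  reciprocity: (7/67) -> -(67/7)
  reduce: (4/7)
  pull out 2: (2/7) = +1  (since 7 mod 8 = 7)
  pull out 2: (2/7) = +1  (since 7 mod 8 = 7)
  (1/7) = 1
Product of signs = 1
(95/257) = 1

1


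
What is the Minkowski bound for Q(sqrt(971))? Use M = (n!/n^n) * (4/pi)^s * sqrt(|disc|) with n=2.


d = 971, d mod 4 = 3, so disc(K) = 4d = 3884; |disc(K)| = 3884
Real quadratic field, so n = 2, s = r2 = 0, r1 = 2
M = (n!/n^n) * (4/pi)^s * sqrt(|disc(K)|) = (2!/2^2) * (4/pi)^0 * sqrt(3884)
= 0.5 * 1.000000 * 62.321746
= 31.1609

31.1609


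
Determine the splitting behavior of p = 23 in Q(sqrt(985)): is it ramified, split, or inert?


K = Q(sqrt(985)). Since d mod 4 = 1, disc(K) = 985.
Check p | disc: 985 mod 23 = 19.
p does not divide disc. Compute Legendre symbol (d/p):
19^((23-1)/2) mod 23 = -1
(d/p) = -1, so p is inert: (p) stays prime with e=1, f=2, g=1.
Therefore p is inert.

inert


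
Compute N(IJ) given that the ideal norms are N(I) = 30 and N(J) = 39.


N(IJ) = N(I) * N(J)
= 30 * 39
= 1170

1170


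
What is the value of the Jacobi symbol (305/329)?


Compute (305/329) via quadratic reciprocity:
  reciprocity: (305/329) -> +(329/305)
  reduce: (24/305)
  pull out 2: (2/305) = +1  (since 305 mod 8 = 1)
  pull out 2: (2/305) = +1  (since 305 mod 8 = 1)
  pull out 2: (2/305) = +1  (since 305 mod 8 = 1)
  reciprocity: (3/305) -> +(305/3)
  reduce: (2/3)
  pull out 2: (2/3) = -1  (since 3 mod 8 = 3)
  (1/3) = 1
Product of signs = -1

-1


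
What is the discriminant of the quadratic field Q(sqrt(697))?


For K = Q(sqrt(d)) with d squarefree: disc(K) = d if d = 1 mod 4, and disc(K) = 4d if d = 2 or 3 mod 4.
Here d = 697, and d mod 4 = 1.
d = 1 mod 4 (O_K = Z[(1+sqrt(d))/2]), so disc(K) = d = 697

697


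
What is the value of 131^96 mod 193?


p = 193 is prime and the exponent is (p-1)/2 = 96, so by Euler's criterion 131^96 = (131/193) = +1 or -1 mod 193.
Compute by square-and-multiply:
  96 = 64 + 32 (binary 1100000)
  Repeated squaring mod 193: 131^1 = 131, 131^2 = 177, 131^4 = 63, 131^8 = 109, 131^16 = 108, 131^32 = 84, 131^64 = 108
  131^96 = 131^64 * 131^32 = 108 * 84 mod 193
    108 * 84 = 9072 = 1 mod 193
  131^96 = 1 mod 193
Result 1: 131 is a quadratic residue mod 193.
131^96 mod 193 = 1

1


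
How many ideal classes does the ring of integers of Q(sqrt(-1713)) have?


K = Q(sqrt(-1713)). d mod 4 = 3, so D = disc(K) = 4d = -6852
h(K) equals the number of primitive reduced positive-definite forms (a, b, c) = a*x^2 + b*x*y + c*y^2 with b^2 - 4ac = D,
where reduced means |b| <= a <= c, with b >= 0 whenever |b| = a or a = c, and primitive means gcd(a, b, c) = 1.
Reduced forces 3a^2 <= |D| = 6852, so 1 <= a <= 47; b must have the parity of D, and c = (b^2 - D)/(4a) must be an integer >= a.
Enumerate a = 1..47, b in [-a, a]:
  a=1: (1, 0, 1713)  [1]
  a=2: (2, 2, 857)  [1]
  a=3: (3, 0, 571)  [1]
  a=4..5: none
  a=6: (6, 6, 287)  [1]
  a=7: (7, -6, 246), (7, 6, 246)  [2]
  a=8..10: none
  a=11: (11, -10, 158), (11, 10, 158)  [2]
  a=12: none
  a=13: (13, -8, 133), (13, 8, 133)  [2]
  a=14: (14, -6, 123), (14, 6, 123)  [2]
  a=15..16: none
  a=17: (17, -4, 101), (17, 4, 101)  [2]
  a=18: none
  a=19: (19, -8, 91), (19, 8, 91)  [2]
  a=20: none
  a=21: (21, -6, 82), (21, 6, 82)  [2]
  a=22: (22, -10, 79), (22, 10, 79)  [2]
  a=23: (23, -18, 78), (23, 18, 78)  [2]
  a=24..25: none
  a=26: (26, -18, 69), (26, 18, 69)  [2]
  a=27..32: none
  a=33: (33, -12, 53), (33, 12, 53)  [2]
  a=34: (34, -30, 57), (34, 30, 57)  [2]
  a=35..36: none
  a=37: (37, -20, 49), (37, 20, 49)  [2]
  a=38: (38, -30, 51), (38, 30, 51)  [2]
  a=39: (39, -18, 46), (39, 18, 46)  [2]
  a=40: none
  a=41: (41, -6, 42), (41, 6, 42)  [2]
  a=42..47: none
Total reduced forms: 1 + 1 + 1 + 1 + 2 + 2 + 2 + 2 + 2 + 2 + 2 + 2 + 2 + 2 + 2 + 2 + 2 + 2 + 2 + 2 = 36
h = 36

36


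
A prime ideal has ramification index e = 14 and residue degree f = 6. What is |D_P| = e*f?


|D_P| = e * f
= 14 * 6
= 84

84


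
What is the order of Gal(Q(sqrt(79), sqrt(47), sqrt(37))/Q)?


The 3 square roots of distinct primes are multiplicatively independent over Q,
so [K:Q] = 2^3 and Gal(K/Q) is isomorphic to (Z/2Z)^3.
|Gal| = 2^3 = 8

8


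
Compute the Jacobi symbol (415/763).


Compute (415/763) via quadratic reciprocity:
  reciprocity: (415/763) -> -(763/415)
  reduce: (348/415)
  pull out 2: (2/415) = +1  (since 415 mod 8 = 7)
  pull out 2: (2/415) = +1  (since 415 mod 8 = 7)
  reciprocity: (87/415) -> -(415/87)
  reduce: (67/87)
  reciprocity: (67/87) -> -(87/67)
  reduce: (20/67)
  pull out 2: (2/67) = -1  (since 67 mod 8 = 3)
  pull out 2: (2/67) = -1  (since 67 mod 8 = 3)
  reciprocity: (5/67) -> +(67/5)
  reduce: (2/5)
  pull out 2: (2/5) = -1  (since 5 mod 8 = 5)
  (1/5) = 1
Product of signs = 1

1


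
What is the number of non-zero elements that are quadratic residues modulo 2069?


For prime p, the number of non-zero quadratic residues is (p-1)/2.
= (2069-1)/2
= 1034

1034


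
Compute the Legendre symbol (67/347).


p = 347 is prime, so compute (67/347) with the reciprocity algorithm (Jacobi-symbol steps: pull out 2s via (2/n), flip via reciprocity, reduce):
  reciprocity: (67/347) -> -(347/67)
  reduce: (12/67)
  pull out 2: (2/67) = -1  (since 67 mod 8 = 3)
  pull out 2: (2/67) = -1  (since 67 mod 8 = 3)
  reciprocity: (3/67) -> -(67/3)
  reduce: (1/3)
  (1/3) = 1
Product of signs = 1
(67/347) = 1

1


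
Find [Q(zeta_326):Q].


The degree equals Euler's totient phi(326).
326 = 2 * 163
phi(326) = 162

162


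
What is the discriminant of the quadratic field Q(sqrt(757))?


For K = Q(sqrt(d)) with d squarefree: disc(K) = d if d = 1 mod 4, and disc(K) = 4d if d = 2 or 3 mod 4.
Here d = 757, and d mod 4 = 1.
d = 1 mod 4 (O_K = Z[(1+sqrt(d))/2]), so disc(K) = d = 757

757


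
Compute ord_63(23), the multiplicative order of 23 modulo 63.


We want ord_63(23), the smallest k >= 1 with 23^k = 1 mod 63.
n = 63 = 3^2 * 7, phi(63) = 36; the order divides phi(n).
Divisors of 36: 1, 2, 3, 4, 6, 9, 12, 18, 36
Repeated squaring mod 63: 23^1 = 23, 23^2 = 25, 23^4 = 58, 23^8 = 25, 23^16 = 58, 23^32 = 25
Test divisors in increasing order:
  k=1: 23^1 = 23 mod 63
  k=2: 23^2 = 25 mod 63
  k=3: 23^3 = 25 * 23 = 8 mod 63
  k=4: 23^4 = 58 mod 63
  k=6: 23^6 = 58 * 25 = 1 mod 63  <- first divisor giving 1
Order = 6

6


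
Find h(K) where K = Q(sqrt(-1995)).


K = Q(sqrt(-1995)). d mod 4 = 1, so D = disc(K) = d = -1995
h(K) equals the number of primitive reduced positive-definite forms (a, b, c) = a*x^2 + b*x*y + c*y^2 with b^2 - 4ac = D,
where reduced means |b| <= a <= c, with b >= 0 whenever |b| = a or a = c, and primitive means gcd(a, b, c) = 1.
Reduced forces 3a^2 <= |D| = 1995, so 1 <= a <= 25; b must have the parity of D, and c = (b^2 - D)/(4a) must be an integer >= a.
Enumerate a = 1..25, b in [-a, a]:
  a=1: (1, 1, 499)  [1]
  a=2: none
  a=3: (3, 3, 167)  [1]
  a=4: none
  a=5: (5, 5, 101)  [1]
  a=6: none
  a=7: (7, 7, 73)  [1]
  a=8..14: none
  a=15: (15, 15, 37)  [1]
  a=16..18: none
  a=19: (19, 19, 31)  [1]
  a=20: none
  a=21: (21, 21, 29)  [1]
  a=22: none
  a=23: (23, 11, 23)  [1]
  a=24..25: none
Total reduced forms: 1 + 1 + 1 + 1 + 1 + 1 + 1 + 1 = 8
h = 8

8


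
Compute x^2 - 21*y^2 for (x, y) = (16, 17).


x^2 - d*y^2
= 16^2 - 21*17^2
= 256 - 6069
= -5813

-5813


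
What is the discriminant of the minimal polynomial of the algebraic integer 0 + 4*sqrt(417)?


The element 0 + 4*sqrt(417) has minimal polynomial:
x^2 + 0*x - 6672
Discriminant = (0)^2 - 4*(-6672)
= 0 + 26688
= 26688

26688


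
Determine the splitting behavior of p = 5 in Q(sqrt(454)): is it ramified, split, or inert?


K = Q(sqrt(454)). Since d mod 4 = 2, disc(K) = 1816.
Check p | disc: 1816 mod 5 = 1.
p does not divide disc. Compute Legendre symbol (d/p):
4^((5-1)/2) mod 5 = 1
(d/p) = 1, so p splits: (p) = P*P' with e=1, f=1, g=2.
Therefore p is split.

split


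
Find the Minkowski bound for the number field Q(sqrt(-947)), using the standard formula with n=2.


d = -947, d mod 4 = 1, so disc(K) = d = -947; |disc(K)| = 947
Imaginary quadratic field, so n = 2, s = r2 = 1, r1 = 0
M = (n!/n^n) * (4/pi)^s * sqrt(|disc(K)|) = (2!/2^2) * (4/pi)^1 * sqrt(947)
= 0.5 * 1.273240 * 30.773365
= 19.5909

19.5909


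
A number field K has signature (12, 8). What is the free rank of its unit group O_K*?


By Dirichlet's unit theorem:
rank = r1 + r2 - 1
= 12 + 8 - 1
= 19

19


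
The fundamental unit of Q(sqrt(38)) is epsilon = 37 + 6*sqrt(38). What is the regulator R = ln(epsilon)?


epsilon = 37 + 6*sqrt(38)
= 73.9865
R = ln(73.9865)
= 4.3039

4.3039


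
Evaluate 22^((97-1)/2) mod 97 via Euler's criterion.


p = 97 is prime and the exponent is (p-1)/2 = 48, so by Euler's criterion 22^48 = (22/97) = +1 or -1 mod 97.
Compute by square-and-multiply:
  48 = 32 + 16 (binary 110000)
  Repeated squaring mod 97: 22^1 = 22, 22^2 = 96, 22^4 = 1, 22^8 = 1, 22^16 = 1, 22^32 = 1
  22^48 = 22^32 * 22^16 = 1 * 1 mod 97
    1 * 1 = 1 = 1 mod 97
  22^48 = 1 mod 97
Result 1: 22 is a quadratic residue mod 97.
22^48 mod 97 = 1

1


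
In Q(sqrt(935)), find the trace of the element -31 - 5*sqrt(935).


Tr(a + b*sqrt(d)) = (a + b*sqrt(d)) + (a - b*sqrt(d)) = 2a
= 2 * (-31)
= -62

-62


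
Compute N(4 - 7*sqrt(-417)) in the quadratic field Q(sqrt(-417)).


N(a + b*sqrt(d)) = a^2 - d*b^2
= (4)^2 - (-417)*(-7)^2
= 16 + 20433
= 20449

20449


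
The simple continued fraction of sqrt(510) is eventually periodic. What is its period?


Run the CF algorithm for sqrt(510).
a_0 = floor(sqrt(510)) = 22; set m_0=0, q_0=1.
Recurrence: m' = q*a - m,  q' = (d - m'^2)/q,  a' = floor((a_0 + m')/q').
  step 1: m=22, q=26, a=1
  step 2: m=4, q=19, a=1
  step 3: m=15, q=15, a=2
  step 4: m=15, q=19, a=1
  step 5: m=4, q=26, a=1
  step 6: m=22, q=1, a=44
a_6 = 2*a_0 = 44, so the period closes here.
sqrt(510) = [22; 1, 1, 2, 1, 1, 44]
Period length = 6

6


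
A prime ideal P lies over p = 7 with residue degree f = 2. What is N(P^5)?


N(P^a) = p^(a*f)
= 7^(5*2)
= 7^10
= 282475249

282475249


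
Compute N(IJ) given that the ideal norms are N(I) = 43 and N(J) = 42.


N(IJ) = N(I) * N(J)
= 43 * 42
= 1806

1806


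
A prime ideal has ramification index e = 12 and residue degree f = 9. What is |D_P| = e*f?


|D_P| = e * f
= 12 * 9
= 108

108


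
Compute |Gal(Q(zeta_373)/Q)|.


|Gal(Q(zeta_373)/Q)| = phi(373)
= 372

372


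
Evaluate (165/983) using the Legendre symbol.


p = 983 is prime, so compute (165/983) with the reciprocity algorithm (Jacobi-symbol steps: pull out 2s via (2/n), flip via reciprocity, reduce):
  reciprocity: (165/983) -> +(983/165)
  reduce: (158/165)
  pull out 2: (2/165) = -1  (since 165 mod 8 = 5)
  reciprocity: (79/165) -> +(165/79)
  reduce: (7/79)
  reciprocity: (7/79) -> -(79/7)
  reduce: (2/7)
  pull out 2: (2/7) = +1  (since 7 mod 8 = 7)
  (1/7) = 1
Product of signs = 1
(165/983) = 1

1


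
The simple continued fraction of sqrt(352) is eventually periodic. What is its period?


Run the CF algorithm for sqrt(352).
a_0 = floor(sqrt(352)) = 18; set m_0=0, q_0=1.
Recurrence: m' = q*a - m,  q' = (d - m'^2)/q,  a' = floor((a_0 + m')/q').
  step 1: m=18, q=28, a=1
  step 2: m=10, q=9, a=3
  step 3: m=17, q=7, a=5
  step 4: m=18, q=4, a=9
  step 5: m=18, q=7, a=5
  step 6: m=17, q=9, a=3
  step 7: m=10, q=28, a=1
  step 8: m=18, q=1, a=36
a_8 = 2*a_0 = 36, so the period closes here.
sqrt(352) = [18; 1, 3, 5, 9, 5, 3, 1, 36]
Period length = 8

8


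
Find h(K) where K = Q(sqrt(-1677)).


K = Q(sqrt(-1677)). d mod 4 = 3, so D = disc(K) = 4d = -6708
h(K) equals the number of primitive reduced positive-definite forms (a, b, c) = a*x^2 + b*x*y + c*y^2 with b^2 - 4ac = D,
where reduced means |b| <= a <= c, with b >= 0 whenever |b| = a or a = c, and primitive means gcd(a, b, c) = 1.
Reduced forces 3a^2 <= |D| = 6708, so 1 <= a <= 47; b must have the parity of D, and c = (b^2 - D)/(4a) must be an integer >= a.
Enumerate a = 1..47, b in [-a, a]:
  a=1: (1, 0, 1677)  [1]
  a=2: (2, 2, 839)  [1]
  a=3: (3, 0, 559)  [1]
  a=4..5: none
  a=6: (6, 6, 281)  [1]
  a=7..12: none
  a=13: (13, 0, 129)  [1]
  a=14..22: none
  a=23: (23, -10, 74), (23, 10, 74)  [2]
  a=24..25: none
  a=26: (26, 26, 71)  [1]
  a=27..28: none
  a=29: (29, -22, 62), (29, 22, 62)  [2]
  a=30: none
  a=31: (31, -22, 58), (31, 22, 58)  [2]
  a=32..36: none
  a=37: (37, -10, 46), (37, 10, 46)  [2]
  a=38: none
  a=39: (39, 0, 43)  [1]
  a=40: none
  a=41: (41, 4, 41)  [1]
  a=42..47: none
Total reduced forms: 1 + 1 + 1 + 1 + 1 + 2 + 1 + 2 + 2 + 2 + 1 + 1 = 16
h = 16

16


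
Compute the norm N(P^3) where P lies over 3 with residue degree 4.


N(P^a) = p^(a*f)
= 3^(3*4)
= 3^12
= 531441

531441


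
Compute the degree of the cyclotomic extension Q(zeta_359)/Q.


The degree equals Euler's totient phi(359).
359 = 359
phi(359) = 358

358


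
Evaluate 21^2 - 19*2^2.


x^2 - d*y^2
= 21^2 - 19*2^2
= 441 - 76
= 365

365


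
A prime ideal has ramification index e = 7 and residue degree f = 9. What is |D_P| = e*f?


|D_P| = e * f
= 7 * 9
= 63

63


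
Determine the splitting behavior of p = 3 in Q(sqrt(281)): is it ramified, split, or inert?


K = Q(sqrt(281)). Since d mod 4 = 1, disc(K) = 281.
Check p | disc: 281 mod 3 = 2.
p does not divide disc. Compute Legendre symbol (d/p):
2^((3-1)/2) mod 3 = -1
(d/p) = -1, so p is inert: (p) stays prime with e=1, f=2, g=1.
Therefore p is inert.

inert


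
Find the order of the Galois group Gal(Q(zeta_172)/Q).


|Gal(Q(zeta_172)/Q)| = phi(172)
= 84

84


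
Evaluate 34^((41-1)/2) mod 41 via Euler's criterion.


p = 41 is prime and the exponent is (p-1)/2 = 20, so by Euler's criterion 34^20 = (34/41) = +1 or -1 mod 41.
Compute by square-and-multiply:
  20 = 16 + 4 (binary 10100)
  Repeated squaring mod 41: 34^1 = 34, 34^2 = 8, 34^4 = 23, 34^8 = 37, 34^16 = 16
  34^20 = 34^16 * 34^4 = 16 * 23 mod 41
    16 * 23 = 368 = 40 mod 41
  34^20 = 40 mod 41
Result 40 = p - 1 = -1 mod 41: 34 is a quadratic non-residue mod 41. As a residue in [0, p-1] the value is 40.
34^20 mod 41 = 40

40


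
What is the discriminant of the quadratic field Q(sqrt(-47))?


For K = Q(sqrt(d)) with d squarefree: disc(K) = d if d = 1 mod 4, and disc(K) = 4d if d = 2 or 3 mod 4.
Here d = -47, and d mod 4 = 1.
d = 1 mod 4 (O_K = Z[(1+sqrt(d))/2]), so disc(K) = d = -47

-47


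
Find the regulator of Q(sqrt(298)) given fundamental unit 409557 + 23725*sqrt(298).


epsilon = 409557 + 23725*sqrt(298)
= 819114.0000
R = ln(819114.0000)
= 13.6160

13.6160


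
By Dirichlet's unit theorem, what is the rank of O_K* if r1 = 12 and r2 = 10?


By Dirichlet's unit theorem:
rank = r1 + r2 - 1
= 12 + 10 - 1
= 21

21


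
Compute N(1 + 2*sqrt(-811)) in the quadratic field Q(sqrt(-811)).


N(a + b*sqrt(d)) = a^2 - d*b^2
= (1)^2 - (-811)*(2)^2
= 1 + 3244
= 3245

3245


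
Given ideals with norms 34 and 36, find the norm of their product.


N(IJ) = N(I) * N(J)
= 34 * 36
= 1224

1224


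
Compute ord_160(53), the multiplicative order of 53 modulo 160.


We want ord_160(53), the smallest k >= 1 with 53^k = 1 mod 160.
n = 160 = 2^5 * 5, phi(160) = 64; the order divides phi(n).
Divisors of 64: 1, 2, 4, 8, 16, 32, 64
Repeated squaring mod 160: 53^1 = 53, 53^2 = 89, 53^4 = 81, 53^8 = 1, 53^16 = 1, 53^32 = 1, 53^64 = 1
Test divisors in increasing order:
  k=1: 53^1 = 53 mod 160
  k=2: 53^2 = 89 mod 160
  k=4: 53^4 = 81 mod 160
  k=8: 53^8 = 1 mod 160  <- first divisor giving 1
Order = 8

8


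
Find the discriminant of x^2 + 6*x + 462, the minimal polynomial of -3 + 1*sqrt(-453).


The element -3 + 1*sqrt(-453) has minimal polynomial:
x^2 + 6*x + 462
Discriminant = (6)^2 - 4*(462)
= 36 - 1848
= -1812

-1812


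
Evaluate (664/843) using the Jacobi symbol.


Compute (664/843) via quadratic reciprocity:
  pull out 2: (2/843) = -1  (since 843 mod 8 = 3)
  pull out 2: (2/843) = -1  (since 843 mod 8 = 3)
  pull out 2: (2/843) = -1  (since 843 mod 8 = 3)
  reciprocity: (83/843) -> -(843/83)
  reduce: (13/83)
  reciprocity: (13/83) -> +(83/13)
  reduce: (5/13)
  reciprocity: (5/13) -> +(13/5)
  reduce: (3/5)
  reciprocity: (3/5) -> +(5/3)
  reduce: (2/3)
  pull out 2: (2/3) = -1  (since 3 mod 8 = 3)
  (1/3) = 1
Product of signs = -1

-1


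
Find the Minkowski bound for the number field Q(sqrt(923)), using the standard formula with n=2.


d = 923, d mod 4 = 3, so disc(K) = 4d = 3692; |disc(K)| = 3692
Real quadratic field, so n = 2, s = r2 = 0, r1 = 2
M = (n!/n^n) * (4/pi)^s * sqrt(|disc(K)|) = (2!/2^2) * (4/pi)^0 * sqrt(3692)
= 0.5 * 1.000000 * 60.761830
= 30.3809

30.3809


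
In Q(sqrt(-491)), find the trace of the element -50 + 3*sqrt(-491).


Tr(a + b*sqrt(d)) = (a + b*sqrt(d)) + (a - b*sqrt(d)) = 2a
= 2 * (-50)
= -100

-100


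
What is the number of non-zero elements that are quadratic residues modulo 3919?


For prime p, the number of non-zero quadratic residues is (p-1)/2.
= (3919-1)/2
= 1959

1959


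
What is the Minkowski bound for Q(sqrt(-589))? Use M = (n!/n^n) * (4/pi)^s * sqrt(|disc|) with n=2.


d = -589, d mod 4 = 3, so disc(K) = 4d = -2356; |disc(K)| = 2356
Imaginary quadratic field, so n = 2, s = r2 = 1, r1 = 0
M = (n!/n^n) * (4/pi)^s * sqrt(|disc(K)|) = (2!/2^2) * (4/pi)^1 * sqrt(2356)
= 0.5 * 1.273240 * 48.538644
= 30.9007

30.9007


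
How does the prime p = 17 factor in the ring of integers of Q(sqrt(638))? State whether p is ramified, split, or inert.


K = Q(sqrt(638)). Since d mod 4 = 2, disc(K) = 2552.
Check p | disc: 2552 mod 17 = 2.
p does not divide disc. Compute Legendre symbol (d/p):
9^((17-1)/2) mod 17 = 1
(d/p) = 1, so p splits: (p) = P*P' with e=1, f=1, g=2.
Therefore p is split.

split


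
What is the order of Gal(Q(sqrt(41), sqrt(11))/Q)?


The 2 square roots of distinct primes are multiplicatively independent over Q,
so [K:Q] = 2^2 and Gal(K/Q) is isomorphic to (Z/2Z)^2.
|Gal| = 2^2 = 4

4


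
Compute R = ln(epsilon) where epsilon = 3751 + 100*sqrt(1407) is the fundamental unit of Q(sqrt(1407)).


epsilon = 3751 + 100*sqrt(1407)
= 7501.9999
R = ln(7501.9999)
= 8.9229

8.9229


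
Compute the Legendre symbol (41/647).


p = 647 is prime, so compute (41/647) with the reciprocity algorithm (Jacobi-symbol steps: pull out 2s via (2/n), flip via reciprocity, reduce):
  reciprocity: (41/647) -> +(647/41)
  reduce: (32/41)
  pull out 2: (2/41) = +1  (since 41 mod 8 = 1)
  pull out 2: (2/41) = +1  (since 41 mod 8 = 1)
  pull out 2: (2/41) = +1  (since 41 mod 8 = 1)
  pull out 2: (2/41) = +1  (since 41 mod 8 = 1)
  pull out 2: (2/41) = +1  (since 41 mod 8 = 1)
  (1/41) = 1
Product of signs = 1
(41/647) = 1

1


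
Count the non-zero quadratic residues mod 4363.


For prime p, the number of non-zero quadratic residues is (p-1)/2.
= (4363-1)/2
= 2181

2181


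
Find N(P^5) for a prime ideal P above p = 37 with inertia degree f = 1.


N(P^a) = p^(a*f)
= 37^(5*1)
= 37^5
= 69343957

69343957


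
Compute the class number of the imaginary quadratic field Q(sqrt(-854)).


K = Q(sqrt(-854)). d mod 4 = 2, so D = disc(K) = 4d = -3416
h(K) equals the number of primitive reduced positive-definite forms (a, b, c) = a*x^2 + b*x*y + c*y^2 with b^2 - 4ac = D,
where reduced means |b| <= a <= c, with b >= 0 whenever |b| = a or a = c, and primitive means gcd(a, b, c) = 1.
Reduced forces 3a^2 <= |D| = 3416, so 1 <= a <= 33; b must have the parity of D, and c = (b^2 - D)/(4a) must be an integer >= a.
Enumerate a = 1..33, b in [-a, a]:
  a=1: (1, 0, 854)  [1]
  a=2: (2, 0, 427)  [1]
  a=3: (3, -2, 285), (3, 2, 285)  [2]
  a=4: none
  a=5: (5, -2, 171), (5, 2, 171)  [2]
  a=6: (6, -4, 143), (6, 4, 143)  [2]
  a=7: (7, 0, 122)  [1]
  a=8: none
  a=9: (9, -2, 95), (9, 2, 95)  [2]
  a=10: (10, -8, 87), (10, 8, 87)  [2]
  a=11: (11, -4, 78), (11, 4, 78)  [2]
  a=12: none
  a=13: (13, -4, 66), (13, 4, 66)  [2]
  a=14: (14, 0, 61)  [1]
  a=15: (15, -8, 58), (15, -2, 57), (15, 2, 57), (15, 8, 58)  [4]
  a=16: none
  a=17: (17, -16, 54), (17, 16, 54)  [2]
  a=18: (18, -16, 51), (18, 16, 51)  [2]
  a=19: (19, -2, 45), (19, 2, 45)  [2]
  a=20: none
  a=21: (21, -14, 43), (21, 14, 43)  [2]
  a=22: (22, -4, 39), (22, 4, 39)  [2]
  a=23..24: none
  a=25: (25, -22, 39), (25, 22, 39)  [2]
  a=26: (26, -4, 33), (26, 4, 33)  [2]
  a=27: (27, -16, 34), (27, 16, 34)  [2]
  a=28: none
  a=29: (29, -8, 30), (29, 8, 30)  [2]
  a=30: (30, -28, 35), (30, 28, 35)  [2]
  a=31: (31, -26, 33), (31, 26, 33)  [2]
  a=32..33: none
Total reduced forms: 1 + 1 + 2 + 2 + 2 + 1 + 2 + 2 + 2 + 2 + 1 + 4 + 2 + 2 + 2 + 2 + 2 + 2 + 2 + 2 + 2 + 2 + 2 = 44
h = 44

44


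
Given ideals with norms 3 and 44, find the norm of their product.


N(IJ) = N(I) * N(J)
= 3 * 44
= 132

132


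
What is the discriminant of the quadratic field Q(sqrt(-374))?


For K = Q(sqrt(d)) with d squarefree: disc(K) = d if d = 1 mod 4, and disc(K) = 4d if d = 2 or 3 mod 4.
Here d = -374, and d mod 4 = 2.
d = 2 mod 4, not 1 (O_K = Z[sqrt(d)]), so disc(K) = 4d = 4 * (-374) = -1496

-1496


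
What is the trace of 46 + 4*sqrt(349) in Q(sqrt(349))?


Tr(a + b*sqrt(d)) = (a + b*sqrt(d)) + (a - b*sqrt(d)) = 2a
= 2 * (46)
= 92

92


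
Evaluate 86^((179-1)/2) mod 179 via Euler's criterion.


p = 179 is prime and the exponent is (p-1)/2 = 89, so by Euler's criterion 86^89 = (86/179) = +1 or -1 mod 179.
Compute by square-and-multiply:
  89 = 64 + 16 + 8 + 1 (binary 1011001)
  Repeated squaring mod 179: 86^1 = 86, 86^2 = 57, 86^4 = 27, 86^8 = 13, 86^16 = 169, 86^32 = 100, 86^64 = 155
  86^89 = 86^64 * 86^16 * 86^8 * 86^1 = 155 * 169 * 13 * 86 mod 179
    155 * 169 = 26195 = 61 mod 179
    61 * 13 = 793 = 77 mod 179
    77 * 86 = 6622 = 178 mod 179
  86^89 = 178 mod 179
Result 178 = p - 1 = -1 mod 179: 86 is a quadratic non-residue mod 179. As a residue in [0, p-1] the value is 178.
86^89 mod 179 = 178

178


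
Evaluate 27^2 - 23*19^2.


x^2 - d*y^2
= 27^2 - 23*19^2
= 729 - 8303
= -7574

-7574


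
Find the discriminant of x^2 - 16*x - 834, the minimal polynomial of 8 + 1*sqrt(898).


The element 8 + 1*sqrt(898) has minimal polynomial:
x^2 - 16*x - 834
Discriminant = (-16)^2 - 4*(-834)
= 256 + 3336
= 3592

3592


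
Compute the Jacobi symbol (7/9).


Compute (7/9) via quadratic reciprocity:
  reciprocity: (7/9) -> +(9/7)
  reduce: (2/7)
  pull out 2: (2/7) = +1  (since 7 mod 8 = 7)
  (1/7) = 1
Product of signs = 1

1


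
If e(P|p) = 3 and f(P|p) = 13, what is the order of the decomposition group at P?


|D_P| = e * f
= 3 * 13
= 39

39


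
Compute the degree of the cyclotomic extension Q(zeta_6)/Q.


The degree equals Euler's totient phi(6).
6 = 2 * 3
phi(6) = 2

2


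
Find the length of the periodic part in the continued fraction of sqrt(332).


Run the CF algorithm for sqrt(332).
a_0 = floor(sqrt(332)) = 18; set m_0=0, q_0=1.
Recurrence: m' = q*a - m,  q' = (d - m'^2)/q,  a' = floor((a_0 + m')/q').
  step 1: m=18, q=8, a=4
  step 2: m=14, q=17, a=1
  step 3: m=3, q=19, a=1
  step 4: m=16, q=4, a=8
  step 5: m=16, q=19, a=1
  step 6: m=3, q=17, a=1
  step 7: m=14, q=8, a=4
  step 8: m=18, q=1, a=36
a_8 = 2*a_0 = 36, so the period closes here.
sqrt(332) = [18; 4, 1, 1, 8, 1, 1, 4, 36]
Period length = 8

8


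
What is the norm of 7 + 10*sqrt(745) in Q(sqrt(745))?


N(a + b*sqrt(d)) = a^2 - d*b^2
= (7)^2 - (745)*(10)^2
= 49 - 74500
= -74451

-74451


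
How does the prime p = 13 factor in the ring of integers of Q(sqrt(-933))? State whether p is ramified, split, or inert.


K = Q(sqrt(-933)). Since d mod 4 = 3, disc(K) = -3732.
Check p | disc: -3732 mod 13 = 12.
p does not divide disc. Compute Legendre symbol (d/p):
3^((13-1)/2) mod 13 = 1
(d/p) = 1, so p splits: (p) = P*P' with e=1, f=1, g=2.
Therefore p is split.

split


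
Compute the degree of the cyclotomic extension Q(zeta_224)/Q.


The degree equals Euler's totient phi(224).
224 = 2^5 * 7
phi(224) = 96

96


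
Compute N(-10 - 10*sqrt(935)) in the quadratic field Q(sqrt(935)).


N(a + b*sqrt(d)) = a^2 - d*b^2
= (-10)^2 - (935)*(-10)^2
= 100 - 93500
= -93400

-93400


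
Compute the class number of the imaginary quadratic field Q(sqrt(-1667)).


K = Q(sqrt(-1667)). d mod 4 = 1, so D = disc(K) = d = -1667
h(K) equals the number of primitive reduced positive-definite forms (a, b, c) = a*x^2 + b*x*y + c*y^2 with b^2 - 4ac = D,
where reduced means |b| <= a <= c, with b >= 0 whenever |b| = a or a = c, and primitive means gcd(a, b, c) = 1.
Reduced forces 3a^2 <= |D| = 1667, so 1 <= a <= 23; b must have the parity of D, and c = (b^2 - D)/(4a) must be an integer >= a.
Enumerate a = 1..23, b in [-a, a]:
  a=1: (1, 1, 417)  [1]
  a=2: none
  a=3: (3, -1, 139), (3, 1, 139)  [2]
  a=4..8: none
  a=9: (9, -5, 47), (9, 5, 47)  [2]
  a=10: none
  a=11: (11, -7, 39), (11, 7, 39)  [2]
  a=12: none
  a=13: (13, -7, 33), (13, 7, 33)  [2]
  a=14..16: none
  a=17: (17, -13, 27), (17, 13, 27)  [2]
  a=18: none
  a=19: (19, -9, 23), (19, 9, 23)  [2]
  a=20..23: none
Total reduced forms: 1 + 2 + 2 + 2 + 2 + 2 + 2 = 13
h = 13

13


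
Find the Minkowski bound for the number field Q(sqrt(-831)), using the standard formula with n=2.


d = -831, d mod 4 = 1, so disc(K) = d = -831; |disc(K)| = 831
Imaginary quadratic field, so n = 2, s = r2 = 1, r1 = 0
M = (n!/n^n) * (4/pi)^s * sqrt(|disc(K)|) = (2!/2^2) * (4/pi)^1 * sqrt(831)
= 0.5 * 1.273240 * 28.827071
= 18.3519

18.3519


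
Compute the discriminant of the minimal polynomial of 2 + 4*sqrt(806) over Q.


The element 2 + 4*sqrt(806) has minimal polynomial:
x^2 - 4*x - 12892
Discriminant = (-4)^2 - 4*(-12892)
= 16 + 51568
= 51584

51584


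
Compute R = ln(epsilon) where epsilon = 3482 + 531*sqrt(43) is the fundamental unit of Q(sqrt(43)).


epsilon = 3482 + 531*sqrt(43)
= 6963.9999
R = ln(6963.9999)
= 8.8485

8.8485


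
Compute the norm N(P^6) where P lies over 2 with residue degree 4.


N(P^a) = p^(a*f)
= 2^(6*4)
= 2^24
= 16777216

16777216


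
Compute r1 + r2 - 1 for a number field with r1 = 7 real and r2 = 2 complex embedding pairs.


By Dirichlet's unit theorem:
rank = r1 + r2 - 1
= 7 + 2 - 1
= 8

8


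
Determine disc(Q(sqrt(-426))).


For K = Q(sqrt(d)) with d squarefree: disc(K) = d if d = 1 mod 4, and disc(K) = 4d if d = 2 or 3 mod 4.
Here d = -426, and d mod 4 = 2.
d = 2 mod 4, not 1 (O_K = Z[sqrt(d)]), so disc(K) = 4d = 4 * (-426) = -1704

-1704


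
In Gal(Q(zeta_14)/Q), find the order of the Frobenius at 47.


The Frobenius at p in Gal(Q(zeta_n)/Q) = (Z/nZ)* is the class of p, so its order is ord_14(47), the smallest k >= 1 with 47^k = 1 mod 14.
n = 14 = 2 * 7, phi(14) = 6; the order divides phi(n).
Divisors of 6: 1, 2, 3, 6
Repeated squaring mod 14: 47^1 = 5, 47^2 = 11, 47^4 = 9
Test divisors in increasing order:
  k=1: 47^1 = 5 mod 14
  k=2: 47^2 = 11 mod 14
  k=3: 47^3 = 11 * 5 = 13 mod 14
  k=6: 47^6 = 9 * 11 = 1 mod 14  <- first divisor giving 1
Order = 6

6


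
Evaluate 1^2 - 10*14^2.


x^2 - d*y^2
= 1^2 - 10*14^2
= 1 - 1960
= -1959

-1959


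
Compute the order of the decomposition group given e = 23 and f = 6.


|D_P| = e * f
= 23 * 6
= 138

138


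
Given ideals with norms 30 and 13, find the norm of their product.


N(IJ) = N(I) * N(J)
= 30 * 13
= 390

390


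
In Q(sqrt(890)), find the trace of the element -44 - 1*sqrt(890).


Tr(a + b*sqrt(d)) = (a + b*sqrt(d)) + (a - b*sqrt(d)) = 2a
= 2 * (-44)
= -88

-88


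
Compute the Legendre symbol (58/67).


p = 67 is prime, so compute (58/67) with the reciprocity algorithm (Jacobi-symbol steps: pull out 2s via (2/n), flip via reciprocity, reduce):
  pull out 2: (2/67) = -1  (since 67 mod 8 = 3)
  reciprocity: (29/67) -> +(67/29)
  reduce: (9/29)
  reciprocity: (9/29) -> +(29/9)
  reduce: (2/9)
  pull out 2: (2/9) = +1  (since 9 mod 8 = 1)
  (1/9) = 1
Product of signs = -1
(58/67) = -1

-1


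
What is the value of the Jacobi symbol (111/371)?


Compute (111/371) via quadratic reciprocity:
  reciprocity: (111/371) -> -(371/111)
  reduce: (38/111)
  pull out 2: (2/111) = +1  (since 111 mod 8 = 7)
  reciprocity: (19/111) -> -(111/19)
  reduce: (16/19)
  pull out 2: (2/19) = -1  (since 19 mod 8 = 3)
  pull out 2: (2/19) = -1  (since 19 mod 8 = 3)
  pull out 2: (2/19) = -1  (since 19 mod 8 = 3)
  pull out 2: (2/19) = -1  (since 19 mod 8 = 3)
  (1/19) = 1
Product of signs = 1

1


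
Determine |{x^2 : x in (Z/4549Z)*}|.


For prime p, the number of non-zero quadratic residues is (p-1)/2.
= (4549-1)/2
= 2274

2274


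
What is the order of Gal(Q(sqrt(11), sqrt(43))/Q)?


The 2 square roots of distinct primes are multiplicatively independent over Q,
so [K:Q] = 2^2 and Gal(K/Q) is isomorphic to (Z/2Z)^2.
|Gal| = 2^2 = 4

4


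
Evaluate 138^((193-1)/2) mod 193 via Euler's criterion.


p = 193 is prime and the exponent is (p-1)/2 = 96, so by Euler's criterion 138^96 = (138/193) = +1 or -1 mod 193.
Compute by square-and-multiply:
  96 = 64 + 32 (binary 1100000)
  Repeated squaring mod 193: 138^1 = 138, 138^2 = 130, 138^4 = 109, 138^8 = 108, 138^16 = 84, 138^32 = 108, 138^64 = 84
  138^96 = 138^64 * 138^32 = 84 * 108 mod 193
    84 * 108 = 9072 = 1 mod 193
  138^96 = 1 mod 193
Result 1: 138 is a quadratic residue mod 193.
138^96 mod 193 = 1

1


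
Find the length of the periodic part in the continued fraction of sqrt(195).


Run the CF algorithm for sqrt(195).
a_0 = floor(sqrt(195)) = 13; set m_0=0, q_0=1.
Recurrence: m' = q*a - m,  q' = (d - m'^2)/q,  a' = floor((a_0 + m')/q').
  step 1: m=13, q=26, a=1
  step 2: m=13, q=1, a=26
a_2 = 2*a_0 = 26, so the period closes here.
sqrt(195) = [13; 1, 26]
Period length = 2

2


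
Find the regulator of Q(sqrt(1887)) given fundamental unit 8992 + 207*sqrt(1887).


epsilon = 8992 + 207*sqrt(1887)
= 17983.9999
R = ln(17983.9999)
= 9.7972

9.7972


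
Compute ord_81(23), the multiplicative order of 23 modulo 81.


We want ord_81(23), the smallest k >= 1 with 23^k = 1 mod 81.
n = 81 = 3^4, phi(81) = 54; the order divides phi(n).
Divisors of 54: 1, 2, 3, 6, 9, 18, 27, 54
Repeated squaring mod 81: 23^1 = 23, 23^2 = 43, 23^4 = 67, 23^8 = 34, 23^16 = 22, 23^32 = 79
Test divisors in increasing order:
  k=1: 23^1 = 23 mod 81
  k=2: 23^2 = 43 mod 81
  k=3: 23^3 = 43 * 23 = 17 mod 81
  k=6: 23^6 = 67 * 43 = 46 mod 81
  k=9: 23^9 = 34 * 23 = 53 mod 81
  k=18: 23^18 = 22 * 43 = 55 mod 81
  k=27: 23^27 = 22 * 34 * 43 * 23 = 80 mod 81
  k=54: 23^54 = 79 * 22 * 67 * 43 = 1 mod 81  <- first divisor giving 1
Order = 54

54


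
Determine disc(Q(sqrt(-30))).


For K = Q(sqrt(d)) with d squarefree: disc(K) = d if d = 1 mod 4, and disc(K) = 4d if d = 2 or 3 mod 4.
Here d = -30, and d mod 4 = 2.
d = 2 mod 4, not 1 (O_K = Z[sqrt(d)]), so disc(K) = 4d = 4 * (-30) = -120

-120


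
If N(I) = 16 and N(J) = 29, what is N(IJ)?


N(IJ) = N(I) * N(J)
= 16 * 29
= 464

464


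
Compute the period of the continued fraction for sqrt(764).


Run the CF algorithm for sqrt(764).
a_0 = floor(sqrt(764)) = 27; set m_0=0, q_0=1.
Recurrence: m' = q*a - m,  q' = (d - m'^2)/q,  a' = floor((a_0 + m')/q').
  step 1: m=27, q=35, a=1
  step 2: m=8, q=20, a=1
  step 3: m=12, q=31, a=1
  step 4: m=19, q=13, a=3
  step 5: m=20, q=28, a=1
  step 6: m=8, q=25, a=1
  step 7: m=17, q=19, a=2
  step 8: m=21, q=17, a=2
  step 9: m=13, q=35, a=1
  step 10: m=22, q=8, a=6
  step 11: m=26, q=11, a=4
  step 12: m=18, q=40, a=1
  step 13: m=22, q=7, a=7
  step 14: m=27, q=5, a=10
  step 15: m=23, q=47, a=1
  step 16: m=24, q=4, a=12
  step 17: m=24, q=47, a=1
  step 18: m=23, q=5, a=10
  step 19: m=27, q=7, a=7
  step 20: m=22, q=40, a=1
  step 21: m=18, q=11, a=4
  step 22: m=26, q=8, a=6
  step 23: m=22, q=35, a=1
  step 24: m=13, q=17, a=2
  step 25: m=21, q=19, a=2
  step 26: m=17, q=25, a=1
  step 27: m=8, q=28, a=1
  step 28: m=20, q=13, a=3
  step 29: m=19, q=31, a=1
  step 30: m=12, q=20, a=1
  step 31: m=8, q=35, a=1
  step 32: m=27, q=1, a=54
a_32 = 2*a_0 = 54, so the period closes here.
sqrt(764) = [27; 1, 1, 1, 3, 1, 1, 2, 2, 1, 6, 4, 1, 7, 10, 1, 12, 1, 10, 7, 1, 4, 6, 1, 2, 2, 1, 1, 3, 1, 1, 1, 54]
Period length = 32

32


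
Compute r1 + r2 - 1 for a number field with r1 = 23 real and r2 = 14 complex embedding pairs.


By Dirichlet's unit theorem:
rank = r1 + r2 - 1
= 23 + 14 - 1
= 36

36


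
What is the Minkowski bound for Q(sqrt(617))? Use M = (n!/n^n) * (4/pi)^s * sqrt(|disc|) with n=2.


d = 617, d mod 4 = 1, so disc(K) = d = 617; |disc(K)| = 617
Real quadratic field, so n = 2, s = r2 = 0, r1 = 2
M = (n!/n^n) * (4/pi)^s * sqrt(|disc(K)|) = (2!/2^2) * (4/pi)^0 * sqrt(617)
= 0.5 * 1.000000 * 24.839485
= 12.4197

12.4197


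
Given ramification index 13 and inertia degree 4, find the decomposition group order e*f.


|D_P| = e * f
= 13 * 4
= 52

52


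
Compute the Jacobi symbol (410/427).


Compute (410/427) via quadratic reciprocity:
  pull out 2: (2/427) = -1  (since 427 mod 8 = 3)
  reciprocity: (205/427) -> +(427/205)
  reduce: (17/205)
  reciprocity: (17/205) -> +(205/17)
  reduce: (1/17)
  (1/17) = 1
Product of signs = -1

-1


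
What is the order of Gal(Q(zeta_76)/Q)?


|Gal(Q(zeta_76)/Q)| = phi(76)
= 36

36


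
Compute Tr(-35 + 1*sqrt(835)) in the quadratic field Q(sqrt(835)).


Tr(a + b*sqrt(d)) = (a + b*sqrt(d)) + (a - b*sqrt(d)) = 2a
= 2 * (-35)
= -70

-70


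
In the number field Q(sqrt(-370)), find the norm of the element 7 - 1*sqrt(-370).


N(a + b*sqrt(d)) = a^2 - d*b^2
= (7)^2 - (-370)*(-1)^2
= 49 + 370
= 419

419


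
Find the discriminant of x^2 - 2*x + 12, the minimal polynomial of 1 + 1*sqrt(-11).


The element 1 + 1*sqrt(-11) has minimal polynomial:
x^2 - 2*x + 12
Discriminant = (-2)^2 - 4*(12)
= 4 - 48
= -44

-44


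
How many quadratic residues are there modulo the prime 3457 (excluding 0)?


For prime p, the number of non-zero quadratic residues is (p-1)/2.
= (3457-1)/2
= 1728

1728


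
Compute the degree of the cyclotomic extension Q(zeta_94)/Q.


The degree equals Euler's totient phi(94).
94 = 2 * 47
phi(94) = 46

46


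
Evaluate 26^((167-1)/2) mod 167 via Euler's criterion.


p = 167 is prime and the exponent is (p-1)/2 = 83, so by Euler's criterion 26^83 = (26/167) = +1 or -1 mod 167.
Compute by square-and-multiply:
  83 = 64 + 16 + 2 + 1 (binary 1010011)
  Repeated squaring mod 167: 26^1 = 26, 26^2 = 8, 26^4 = 64, 26^8 = 88, 26^16 = 62, 26^32 = 3, 26^64 = 9
  26^83 = 26^64 * 26^16 * 26^2 * 26^1 = 9 * 62 * 8 * 26 mod 167
    9 * 62 = 558 = 57 mod 167
    57 * 8 = 456 = 122 mod 167
    122 * 26 = 3172 = 166 mod 167
  26^83 = 166 mod 167
Result 166 = p - 1 = -1 mod 167: 26 is a quadratic non-residue mod 167. As a residue in [0, p-1] the value is 166.
26^83 mod 167 = 166

166


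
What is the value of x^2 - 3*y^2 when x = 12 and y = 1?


x^2 - d*y^2
= 12^2 - 3*1^2
= 144 - 3
= 141

141


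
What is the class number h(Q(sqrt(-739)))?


K = Q(sqrt(-739)). d mod 4 = 1, so D = disc(K) = d = -739
h(K) equals the number of primitive reduced positive-definite forms (a, b, c) = a*x^2 + b*x*y + c*y^2 with b^2 - 4ac = D,
where reduced means |b| <= a <= c, with b >= 0 whenever |b| = a or a = c, and primitive means gcd(a, b, c) = 1.
Reduced forces 3a^2 <= |D| = 739, so 1 <= a <= 15; b must have the parity of D, and c = (b^2 - D)/(4a) must be an integer >= a.
Enumerate a = 1..15, b in [-a, a]:
  a=1: (1, 1, 185)  [1]
  a=2..4: none
  a=5: (5, -1, 37), (5, 1, 37)  [2]
  a=6..10: none
  a=11: (11, -3, 17), (11, 3, 17)  [2]
  a=12..15: none
Total reduced forms: 1 + 2 + 2 = 5
h = 5

5


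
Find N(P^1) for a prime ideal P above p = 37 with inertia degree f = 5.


N(P^a) = p^(a*f)
= 37^(1*5)
= 37^5
= 69343957

69343957


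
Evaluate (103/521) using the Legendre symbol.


p = 521 is prime, so compute (103/521) with the reciprocity algorithm (Jacobi-symbol steps: pull out 2s via (2/n), flip via reciprocity, reduce):
  reciprocity: (103/521) -> +(521/103)
  reduce: (6/103)
  pull out 2: (2/103) = +1  (since 103 mod 8 = 7)
  reciprocity: (3/103) -> -(103/3)
  reduce: (1/3)
  (1/3) = 1
Product of signs = -1
(103/521) = -1

-1


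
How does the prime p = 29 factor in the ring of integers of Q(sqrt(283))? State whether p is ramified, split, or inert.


K = Q(sqrt(283)). Since d mod 4 = 3, disc(K) = 1132.
Check p | disc: 1132 mod 29 = 1.
p does not divide disc. Compute Legendre symbol (d/p):
22^((29-1)/2) mod 29 = 1
(d/p) = 1, so p splits: (p) = P*P' with e=1, f=1, g=2.
Therefore p is split.

split


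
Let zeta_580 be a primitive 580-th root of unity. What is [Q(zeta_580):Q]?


The degree equals Euler's totient phi(580).
580 = 2^2 * 5 * 29
phi(580) = 224

224


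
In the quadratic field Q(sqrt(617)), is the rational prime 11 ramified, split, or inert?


K = Q(sqrt(617)). Since d mod 4 = 1, disc(K) = 617.
Check p | disc: 617 mod 11 = 1.
p does not divide disc. Compute Legendre symbol (d/p):
1^((11-1)/2) mod 11 = 1
(d/p) = 1, so p splits: (p) = P*P' with e=1, f=1, g=2.
Therefore p is split.

split


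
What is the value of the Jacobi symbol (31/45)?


Compute (31/45) via quadratic reciprocity:
  reciprocity: (31/45) -> +(45/31)
  reduce: (14/31)
  pull out 2: (2/31) = +1  (since 31 mod 8 = 7)
  reciprocity: (7/31) -> -(31/7)
  reduce: (3/7)
  reciprocity: (3/7) -> -(7/3)
  reduce: (1/3)
  (1/3) = 1
Product of signs = 1

1
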